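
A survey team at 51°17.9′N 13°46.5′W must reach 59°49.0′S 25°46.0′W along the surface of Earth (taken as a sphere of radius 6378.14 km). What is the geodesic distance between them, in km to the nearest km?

12416 km

In radians: φ₁ = 0.8953, φ₂ = -1.0440, Δλ = -11.992° = -0.2093 rad.
Haversine: a = sin²(Δφ/2) + cos φ₁ cos φ₂ sin²(Δλ/2) = 0.6801 + (0.6253)(0.5028)(0.0109) = 0.68355.
Central angle c = 2·arcsin(√a) = 1.94669 rad.
Distance = R·c = 6378.14 × 1.9467 ≈ 12416 km.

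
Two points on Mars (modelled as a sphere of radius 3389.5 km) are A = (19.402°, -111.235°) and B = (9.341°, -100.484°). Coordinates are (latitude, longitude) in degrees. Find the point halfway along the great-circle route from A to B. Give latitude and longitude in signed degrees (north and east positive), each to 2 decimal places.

14.43°, -105.74°

Central angle δ = 0.2525 rad. Interpolating on the sphere with fraction f = 0.5:
P = [sin((1−f)δ)·A + sin(fδ)·B] / sin δ = 0.5040·A + 0.5040·B in Cartesian coordinates,
giving P = (-0.2627, -0.9321, 0.2492), i.e. latitude 14.43°, longitude -105.74°.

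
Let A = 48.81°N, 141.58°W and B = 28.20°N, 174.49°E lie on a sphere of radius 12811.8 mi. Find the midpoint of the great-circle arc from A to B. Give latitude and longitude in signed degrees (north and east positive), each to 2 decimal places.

40.58°, -166.88°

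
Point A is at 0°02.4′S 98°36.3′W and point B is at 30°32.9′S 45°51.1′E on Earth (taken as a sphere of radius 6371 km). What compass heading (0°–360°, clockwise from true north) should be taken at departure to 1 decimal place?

Δλ = 144.457° = 2.5212 rad.
y = sin Δλ · cos φ₂ = (0.5813)(0.8612) = 0.5006
x = cos φ₁ sin φ₂ − sin φ₁ cos φ₂ cos Δλ = (1.0000)(-0.5083) − (-0.0007)(0.8612)(-0.8137) = -0.5088
θ = atan2(y, x) = 135.46°, so the bearing is 135.5°.

135.5°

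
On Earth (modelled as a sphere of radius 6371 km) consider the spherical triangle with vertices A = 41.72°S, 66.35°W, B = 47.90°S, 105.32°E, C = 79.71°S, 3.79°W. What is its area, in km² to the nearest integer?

3095355 km²

Side lengths (central angles): a = 0.8082, b = 0.7724, c = 1.5721 rad; semiperimeter s = 1.5764.
By l'Huilier's theorem, tan(E/4) = √[tan(s/2) tan((s−a)/2) tan((s−b)/2) tan((s−c)/2)], giving spherical excess E = 0.0763 rad.
Area = E·R² = 0.0763 × (6371)² ≈ 3095355 km².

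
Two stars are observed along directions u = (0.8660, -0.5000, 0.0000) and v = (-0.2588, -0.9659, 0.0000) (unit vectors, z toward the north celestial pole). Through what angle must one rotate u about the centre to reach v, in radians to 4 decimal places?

u·v = 0.2588; |u| = 1.0000, |v| = 1.0000.
cos θ = (u·v)/(|u||v|) = 0.2588, so θ = 1.3090 rad.

1.3090 rad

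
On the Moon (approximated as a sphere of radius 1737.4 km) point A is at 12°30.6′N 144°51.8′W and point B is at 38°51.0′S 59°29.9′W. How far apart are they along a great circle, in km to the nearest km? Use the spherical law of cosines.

In radians: φ₁ = 0.2183, φ₂ = -0.6781, Δλ = 85.365° = 1.4899 rad.
cos c = sin φ₁ sin φ₂ + cos φ₁ cos φ₂ cos Δλ = (0.2166)(-0.6273) + (0.9763)(0.7788)(0.0808) = -0.07444,
so c = arccos(-0.07444) = 1.64530 rad.
Distance = R·c = 1737.4 × 1.6453 ≈ 2859 km.

2859 km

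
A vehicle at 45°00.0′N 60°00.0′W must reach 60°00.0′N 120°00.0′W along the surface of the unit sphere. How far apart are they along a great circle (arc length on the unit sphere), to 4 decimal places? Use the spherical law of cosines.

In radians: φ₁ = 0.7854, φ₂ = 1.0472, Δλ = -60.000° = -1.0472 rad.
cos c = sin φ₁ sin φ₂ + cos φ₁ cos φ₂ cos Δλ = (0.7071)(0.8660) + (0.7071)(0.5000)(0.5000) = 0.78915,
so c = arccos(0.78915) = 0.66137 rad.
On the unit sphere the arc length equals the central angle: 0.6614.

0.6614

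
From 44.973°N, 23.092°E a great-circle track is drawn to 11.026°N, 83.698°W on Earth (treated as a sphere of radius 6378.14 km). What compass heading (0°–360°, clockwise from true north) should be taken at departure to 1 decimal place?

289.7°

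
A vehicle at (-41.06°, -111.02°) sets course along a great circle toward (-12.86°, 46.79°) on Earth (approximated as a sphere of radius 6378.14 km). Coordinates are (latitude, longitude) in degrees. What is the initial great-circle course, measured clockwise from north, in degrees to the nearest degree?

Δλ = 157.810° = 2.7543 rad.
y = sin Δλ · cos φ₂ = (0.3777)(0.9749) = 0.3682
x = cos φ₁ sin φ₂ − sin φ₁ cos φ₂ cos Δλ = (0.7540)(-0.2226) − (-0.6568)(0.9749)(-0.9259) = -0.7608
θ = atan2(y, x) = 154.17°, so the bearing is 154°.

154°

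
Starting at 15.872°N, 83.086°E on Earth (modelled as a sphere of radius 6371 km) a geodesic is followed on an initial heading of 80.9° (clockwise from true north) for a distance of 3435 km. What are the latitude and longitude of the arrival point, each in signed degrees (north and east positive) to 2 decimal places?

Angular distance δ = d/R = 3435/6371 = 0.53916 rad; initial bearing θ = 1.4120 rad.
sin φ₂ = sin φ₁ cos δ + cos φ₁ sin δ cos θ = (0.2735)(0.8581) + (0.9619)(0.5134)(0.1582) = 0.3128, so φ₂ = 18.23°.
Δλ = atan2(sin θ sin δ cos φ₁, cos δ − sin φ₁ sin φ₂) = atan2(0.4876, 0.7726) = 32.258°.
λ₂ = 83.086° + 32.258° = 115.34°.

18.23°, 115.34°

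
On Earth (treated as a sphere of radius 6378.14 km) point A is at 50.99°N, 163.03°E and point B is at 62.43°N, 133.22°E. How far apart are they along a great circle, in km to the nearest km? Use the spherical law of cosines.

With latitudes φ₁ = 50.990°, φ₂ = 62.430° and longitude difference Δλ = -29.810°:
cos c = sin φ₁ sin φ₂ + cos φ₁ cos φ₂ cos Δλ = (0.7770)(0.8864) + (0.6295)(0.4628)(0.8677) = 0.94158,
so c = arccos(0.94158) = 0.34349 rad.
Distance = R·c = 6378.14 × 0.3435 ≈ 2191 km.

2191 km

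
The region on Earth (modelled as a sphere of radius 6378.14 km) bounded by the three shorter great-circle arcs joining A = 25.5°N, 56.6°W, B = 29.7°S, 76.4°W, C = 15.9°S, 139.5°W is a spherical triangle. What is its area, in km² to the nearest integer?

26140468 km²

Side lengths (central angles): a = 1.0313, b = 1.5814, c = 1.0188 rad; semiperimeter s = 1.8158.
By l'Huilier's theorem, tan(E/4) = √[tan(s/2) tan((s−a)/2) tan((s−b)/2) tan((s−c)/2)], giving spherical excess E = 0.6426 rad.
Area = E·R² = 0.6426 × (6378.14)² ≈ 26140468 km².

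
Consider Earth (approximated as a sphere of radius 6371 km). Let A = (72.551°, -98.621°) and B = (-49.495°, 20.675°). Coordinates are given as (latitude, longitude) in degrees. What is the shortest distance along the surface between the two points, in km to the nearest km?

16140 km

Let φ₁ = 1.2663 rad, φ₂ = -0.8639 rad, and Δλ = 2.0821 rad.
Haversine: a = sin²(Δφ/2) + cos φ₁ cos φ₂ sin²(Δλ/2) = 0.7653 + (0.2999)(0.6495)(0.7447) = 0.91033.
Central angle c = 2·arcsin(√a) = 2.53337 rad.
Distance = R·c = 6371 × 2.5334 ≈ 16140 km.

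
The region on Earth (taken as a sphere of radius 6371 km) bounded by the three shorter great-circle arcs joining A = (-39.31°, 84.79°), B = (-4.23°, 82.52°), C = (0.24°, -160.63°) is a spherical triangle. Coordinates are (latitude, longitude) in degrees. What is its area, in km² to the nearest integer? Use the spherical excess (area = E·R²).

37053591 km²

Side lengths (central angles): a = 2.0384, b = 1.9013, c = 0.6133 rad; semiperimeter s = 2.2765.
By l'Huilier's theorem, tan(E/4) = √[tan(s/2) tan((s−a)/2) tan((s−b)/2) tan((s−c)/2)], giving spherical excess E = 0.9129 rad.
Area = E·R² = 0.9129 × (6371)² ≈ 37053591 km².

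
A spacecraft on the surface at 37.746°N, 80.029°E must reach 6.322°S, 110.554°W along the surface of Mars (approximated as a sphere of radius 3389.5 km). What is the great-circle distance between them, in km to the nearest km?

8704 km

In radians: φ₁ = 0.6588, φ₂ = -0.1103, Δλ = 169.417° = 2.9569 rad.
cos c = sin φ₁ sin φ₂ + cos φ₁ cos φ₂ cos Δλ = (0.6122)(-0.1101) + (0.7907)(0.9939)(-0.9830) = -0.83996,
so c = arccos(-0.83996) = 2.56801 rad.
Distance = R·c = 3389.5 × 2.5680 ≈ 8704 km.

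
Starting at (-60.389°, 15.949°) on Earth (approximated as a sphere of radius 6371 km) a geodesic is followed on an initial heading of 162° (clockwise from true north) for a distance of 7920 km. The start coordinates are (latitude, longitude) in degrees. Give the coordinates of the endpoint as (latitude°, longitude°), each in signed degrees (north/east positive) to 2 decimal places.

-46.45°, 170.82°

Angular distance δ = d/R = 7920/6371 = 1.24313 rad; initial bearing θ = 2.8274 rad.
sin φ₂ = sin φ₁ cos δ + cos φ₁ sin δ cos θ = (-0.8694)(0.3218) + (0.4941)(0.9468)(-0.9511) = -0.7247, so φ₂ = -46.45°.
Δλ = atan2(sin θ sin δ cos φ₁, cos δ − sin φ₁ sin φ₂) = atan2(0.1446, -0.3082) = 154.874°.
λ₂ = 15.949° + 154.874° = 170.82°.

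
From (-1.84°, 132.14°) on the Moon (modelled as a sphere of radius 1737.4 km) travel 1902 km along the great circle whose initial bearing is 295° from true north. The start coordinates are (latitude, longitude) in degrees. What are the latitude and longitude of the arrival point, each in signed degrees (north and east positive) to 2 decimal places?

21.14°, 72.41°

Angular distance δ = d/R = 1902/1737.4 = 1.09474 rad; initial bearing θ = 5.1487 rad.
sin φ₂ = sin φ₁ cos δ + cos φ₁ sin δ cos θ = (-0.0321)(0.4583) + (0.9995)(0.8888)(0.4226) = 0.3607, so φ₂ = 21.14°.
Δλ = atan2(sin θ sin δ cos φ₁, cos δ − sin φ₁ sin φ₂) = atan2(-0.8051, 0.4699) = -59.733°.
λ₂ = 132.140° − 59.733° = 72.41°.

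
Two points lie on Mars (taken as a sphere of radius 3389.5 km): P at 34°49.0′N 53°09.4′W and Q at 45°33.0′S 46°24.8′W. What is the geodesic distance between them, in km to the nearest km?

4768 km

In radians: φ₁ = 0.6077, φ₂ = -0.7950, Δλ = 6.743° = 0.1177 rad.
cos c = sin φ₁ sin φ₂ + cos φ₁ cos φ₂ cos Δλ = (0.5710)(-0.7139) + (0.8210)(0.7003)(0.9931) = 0.16337,
so c = arccos(0.16337) = 1.40670 rad.
Distance = R·c = 3389.5 × 1.4067 ≈ 4768 km.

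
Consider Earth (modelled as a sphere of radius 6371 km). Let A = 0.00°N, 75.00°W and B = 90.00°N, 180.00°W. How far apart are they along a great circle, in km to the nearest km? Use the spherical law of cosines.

10008 km

In radians: φ₁ = 0.0000, φ₂ = 1.5708, Δλ = -105.000° = -1.8326 rad.
cos c = sin φ₁ sin φ₂ + cos φ₁ cos φ₂ cos Δλ = (0.0000)(1.0000) + (1.0000)(0.0000)(-0.2588) = 0.00000,
so c = arccos(0.00000) = 1.57080 rad.
Distance = R·c = 6371 × 1.5708 ≈ 10008 km.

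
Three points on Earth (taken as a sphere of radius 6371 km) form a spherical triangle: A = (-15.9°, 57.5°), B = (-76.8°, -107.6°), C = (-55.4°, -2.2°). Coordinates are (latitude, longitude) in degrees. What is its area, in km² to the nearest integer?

15429613 km²

Side lengths (central angles): a = 0.6967, b = 1.0460, c = 1.5163 rad; semiperimeter s = 1.6295.
By l'Huilier's theorem, tan(E/4) = √[tan(s/2) tan((s−a)/2) tan((s−b)/2) tan((s−c)/2)], giving spherical excess E = 0.3801 rad.
Area = E·R² = 0.3801 × (6371)² ≈ 15429613 km².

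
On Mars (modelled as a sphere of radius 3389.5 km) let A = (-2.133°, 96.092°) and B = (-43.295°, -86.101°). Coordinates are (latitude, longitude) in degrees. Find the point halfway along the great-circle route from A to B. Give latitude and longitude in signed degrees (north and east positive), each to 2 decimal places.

Central angle δ = 2.3480 rad. Interpolating on the sphere with fraction f = 0.5:
P = [sin((1−f)δ)·A + sin(fδ)·B] / sin δ = 1.2937·A + 1.2937·B in Cartesian coordinates,
giving P = (-0.0732, 0.3461, -0.9353), i.e. latitude -69.28°, longitude 101.94°.

-69.28°, 101.94°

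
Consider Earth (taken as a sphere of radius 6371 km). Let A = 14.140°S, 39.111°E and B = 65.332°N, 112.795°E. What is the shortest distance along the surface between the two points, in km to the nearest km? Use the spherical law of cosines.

10699 km

In radians: φ₁ = -0.2468, φ₂ = 1.1403, Δλ = 73.684° = 1.2860 rad.
cos c = sin φ₁ sin φ₂ + cos φ₁ cos φ₂ cos Δλ = (-0.2443)(0.9087) + (0.9697)(0.4174)(0.2809) = -0.10830,
so c = arccos(-0.10830) = 1.67931 rad.
Distance = R·c = 6371 × 1.6793 ≈ 10699 km.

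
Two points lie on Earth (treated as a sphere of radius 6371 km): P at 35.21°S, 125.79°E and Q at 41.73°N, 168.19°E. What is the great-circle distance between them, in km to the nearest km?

With latitudes φ₁ = -35.210°, φ₂ = 41.730° and longitude difference Δλ = 42.400°:
cos c = sin φ₁ sin φ₂ + cos φ₁ cos φ₂ cos Δλ = (-0.5766)(0.6656) + (0.8170)(0.7463)(0.7385) = 0.06649,
so c = arccos(0.06649) = 1.50425 rad.
Distance = R·c = 6371 × 1.5043 ≈ 9584 km.

9584 km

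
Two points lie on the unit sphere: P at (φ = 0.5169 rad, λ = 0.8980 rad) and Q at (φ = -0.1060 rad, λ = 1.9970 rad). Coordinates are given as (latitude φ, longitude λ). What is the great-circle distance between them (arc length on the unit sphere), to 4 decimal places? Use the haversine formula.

1.2232

With latitudes φ₁ = 29.616°, φ₂ = -6.073° and longitude difference Δλ = 62.968°:
Haversine: a = sin²(Δφ/2) + cos φ₁ cos φ₂ sin²(Δλ/2) = 0.0939 + (0.8694)(0.9944)(0.2728) = 0.32970.
Central angle c = 2·arcsin(√a) = 1.22323 rad.
On the unit sphere the arc length equals the central angle: 1.2232.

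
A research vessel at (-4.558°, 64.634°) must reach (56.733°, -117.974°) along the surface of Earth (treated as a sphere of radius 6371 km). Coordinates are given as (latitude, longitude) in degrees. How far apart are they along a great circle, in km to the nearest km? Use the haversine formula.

Let φ₁ = -0.0796 rad, φ₂ = 0.9902 rad, and Δλ = 3.0961 rad.
Haversine: a = sin²(Δφ/2) + cos φ₁ cos φ₂ sin²(Δλ/2) = 0.2598 + (0.9968)(0.5485)(0.9995) = 0.80634.
Central angle c = 2·arcsin(√a) = 2.23025 rad.
Distance = R·c = 6371 × 2.2303 ≈ 14209 km.

14209 km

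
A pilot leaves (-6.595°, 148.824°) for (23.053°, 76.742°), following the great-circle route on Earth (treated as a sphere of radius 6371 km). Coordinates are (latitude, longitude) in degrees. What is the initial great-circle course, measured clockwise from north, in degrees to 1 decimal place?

295.7°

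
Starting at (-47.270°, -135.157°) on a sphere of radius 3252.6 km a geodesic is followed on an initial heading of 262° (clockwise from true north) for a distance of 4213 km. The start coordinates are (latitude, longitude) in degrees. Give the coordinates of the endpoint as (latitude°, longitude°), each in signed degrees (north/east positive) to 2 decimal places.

Angular distance δ = d/R = 4213/3252.6 = 1.29527 rad; initial bearing θ = 4.5728 rad.
sin φ₂ = sin φ₁ cos δ + cos φ₁ sin δ cos θ = (-0.7346)(0.2721) + (0.6785)(0.9623)(-0.1392) = -0.2907, so φ₂ = -16.90°.
Δλ = atan2(sin θ sin δ cos φ₁, cos δ − sin φ₁ sin φ₂) = atan2(-0.6466, 0.0585) = -84.830°.
λ₂ = -135.157° − 84.830° = -219.99° → 140.01° after wrapping to (−180°, 180°].

-16.90°, 140.01°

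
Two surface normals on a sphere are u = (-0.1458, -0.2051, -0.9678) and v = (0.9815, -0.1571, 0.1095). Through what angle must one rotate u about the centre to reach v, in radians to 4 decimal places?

u·v = -0.2169; |u| = 1.0000, |v| = 1.0000.
cos θ = (u·v)/(|u||v|) = -0.2169, so θ = 1.7894 rad.

1.7894 rad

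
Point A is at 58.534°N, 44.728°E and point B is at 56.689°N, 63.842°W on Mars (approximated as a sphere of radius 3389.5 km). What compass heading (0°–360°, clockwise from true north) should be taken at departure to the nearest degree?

Δλ = -108.570° = -1.8949 rad.
y = sin Δλ · cos φ₂ = (-0.9479)(0.5492) = -0.5206
x = cos φ₁ sin φ₂ − sin φ₁ cos φ₂ cos Δλ = (0.5220)(0.8357) − (0.8530)(0.5492)(-0.3185) = 0.5854
θ = atan2(y, x) = -41.65°; adding 360° gives 318°.

318°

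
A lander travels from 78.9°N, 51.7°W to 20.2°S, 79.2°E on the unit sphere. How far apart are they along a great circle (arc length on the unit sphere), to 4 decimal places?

In radians: φ₁ = 1.3771, φ₂ = -0.3526, Δλ = 130.900° = 2.2846 rad.
cos c = sin φ₁ sin φ₂ + cos φ₁ cos φ₂ cos Δλ = (0.9813)(-0.3453) + (0.1925)(0.9385)(-0.6547) = -0.45714,
so c = arccos(-0.45714) = 2.04557 rad.
On the unit sphere the arc length equals the central angle: 2.0456.

2.0456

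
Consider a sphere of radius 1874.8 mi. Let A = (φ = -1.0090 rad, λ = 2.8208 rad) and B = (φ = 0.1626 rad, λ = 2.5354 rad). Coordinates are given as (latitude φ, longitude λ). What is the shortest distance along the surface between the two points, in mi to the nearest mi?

Let φ₁ = -1.0090 rad, φ₂ = 0.1626 rad, and Δλ = -0.2854 rad.
Haversine: a = sin²(Δφ/2) + cos φ₁ cos φ₂ sin²(Δλ/2) = 0.3057 + (0.5327)(0.9868)(0.0202) = 0.31629.
Central angle c = 2·arcsin(√a) = 1.19457 rad.
Distance = R·c = 1874.8 × 1.1946 ≈ 2240 mi.

2240 mi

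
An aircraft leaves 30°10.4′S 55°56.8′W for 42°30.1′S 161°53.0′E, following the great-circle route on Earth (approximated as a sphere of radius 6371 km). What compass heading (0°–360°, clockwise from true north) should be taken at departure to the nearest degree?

Δλ = -142.170° = -2.4813 rad.
y = sin Δλ · cos φ₂ = (-0.6133)(0.7373) = -0.4522
x = cos φ₁ sin φ₂ − sin φ₁ cos φ₂ cos Δλ = (0.8645)(-0.6756) − (-0.5026)(0.7373)(-0.7898) = -0.8768
θ = atan2(y, x) = -152.72°; adding 360° gives 207°.

207°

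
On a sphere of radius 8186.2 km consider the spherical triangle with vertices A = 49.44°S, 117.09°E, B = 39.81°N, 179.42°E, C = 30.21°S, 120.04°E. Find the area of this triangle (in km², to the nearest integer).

15100423 km²

Side lengths (central angles): a = 1.5548, b = 0.3379, c = 1.8281 rad; semiperimeter s = 1.8604.
By l'Huilier's theorem, tan(E/4) = √[tan(s/2) tan((s−a)/2) tan((s−b)/2) tan((s−c)/2)], giving spherical excess E = 0.2253 rad.
Area = E·R² = 0.2253 × (8186.2)² ≈ 15100423 km².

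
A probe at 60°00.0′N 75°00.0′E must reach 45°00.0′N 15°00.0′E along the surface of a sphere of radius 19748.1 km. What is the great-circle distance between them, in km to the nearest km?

13061 km

With latitudes φ₁ = 60.000°, φ₂ = 45.000° and longitude difference Δλ = -60.000°:
cos c = sin φ₁ sin φ₂ + cos φ₁ cos φ₂ cos Δλ = (0.8660)(0.7071) + (0.5000)(0.7071)(0.5000) = 0.78915,
so c = arccos(0.78915) = 0.66137 rad.
Distance = R·c = 19748.1 × 0.6614 ≈ 13061 km.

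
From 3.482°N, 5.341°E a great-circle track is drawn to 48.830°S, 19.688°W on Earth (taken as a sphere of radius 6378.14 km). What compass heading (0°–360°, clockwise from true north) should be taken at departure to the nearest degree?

199°

With φ₁ = 0.0608, φ₂ = -0.8522, Δλ = -0.4368 rad, the forward-azimuth formula gives
θ = atan2( sin Δλ cos φ₂ , cos φ₁ sin φ₂ − sin φ₁ cos φ₂ cos Δλ ) = atan2(-0.2785, -0.7876) = -160.53°.
Adding 360° brings this into [0°, 360°): 199°.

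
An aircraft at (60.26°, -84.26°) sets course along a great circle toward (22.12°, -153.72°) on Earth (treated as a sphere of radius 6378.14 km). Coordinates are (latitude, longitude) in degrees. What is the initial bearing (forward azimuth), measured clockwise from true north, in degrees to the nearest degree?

264°

With φ₁ = 1.0517, φ₂ = 0.3861, Δλ = -1.2123 rad, the forward-azimuth formula gives
θ = atan2( sin Δλ cos φ₂ , cos φ₁ sin φ₂ − sin φ₁ cos φ₂ cos Δλ ) = atan2(-0.8675, -0.0954) = -96.28°.
Adding 360° brings this into [0°, 360°): 264°.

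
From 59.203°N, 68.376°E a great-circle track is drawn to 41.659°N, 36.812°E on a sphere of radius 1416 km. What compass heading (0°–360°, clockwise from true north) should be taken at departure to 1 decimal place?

242.2°

With φ₁ = 1.0333, φ₂ = 0.7271, Δλ = -0.5509 rad, the forward-azimuth formula gives
θ = atan2( sin Δλ cos φ₂ , cos φ₁ sin φ₂ − sin φ₁ cos φ₂ cos Δλ ) = atan2(-0.3911, -0.2065) = -117.83°.
Adding 360° brings this into [0°, 360°): 242.2°.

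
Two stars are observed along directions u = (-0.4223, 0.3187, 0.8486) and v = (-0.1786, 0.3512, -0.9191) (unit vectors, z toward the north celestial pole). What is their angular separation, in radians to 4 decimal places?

u·v = -0.5926; |u| = 1.0000, |v| = 1.0000.
cos θ = (u·v)/(|u||v|) = -0.5926, so θ = 2.2051 rad.

2.2051 rad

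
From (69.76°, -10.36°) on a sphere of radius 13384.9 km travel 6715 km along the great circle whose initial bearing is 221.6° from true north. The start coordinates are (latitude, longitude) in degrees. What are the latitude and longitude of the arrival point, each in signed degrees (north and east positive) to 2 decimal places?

Angular distance δ = d/R = 6715/13384.9 = 0.50168 rad; initial bearing θ = 3.8676 rad.
sin φ₂ = sin φ₁ cos δ + cos φ₁ sin δ cos θ = (0.9383)(0.8768) + (0.3460)(0.4809)(-0.7478) = 0.6982, so φ₂ = 44.28°.
Δλ = atan2(sin θ sin δ cos φ₁, cos δ − sin φ₁ sin φ₂) = atan2(-0.1105, 0.2217) = -26.487°.
λ₂ = -10.360° − 26.487° = -36.85°.

44.28°, -36.85°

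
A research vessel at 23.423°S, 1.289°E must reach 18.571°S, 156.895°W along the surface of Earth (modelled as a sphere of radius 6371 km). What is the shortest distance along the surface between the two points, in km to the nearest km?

In radians: φ₁ = -0.4088, φ₂ = -0.3241, Δλ = -158.184° = -2.7608 rad.
Haversine: a = sin²(Δφ/2) + cos φ₁ cos φ₂ sin²(Δλ/2) = 0.0018 + (0.9176)(0.9479)(0.9642) = 0.84046.
Central angle c = 2·arcsin(√a) = 2.31982 rad.
Distance = R·c = 6371 × 2.3198 ≈ 14780 km.

14780 km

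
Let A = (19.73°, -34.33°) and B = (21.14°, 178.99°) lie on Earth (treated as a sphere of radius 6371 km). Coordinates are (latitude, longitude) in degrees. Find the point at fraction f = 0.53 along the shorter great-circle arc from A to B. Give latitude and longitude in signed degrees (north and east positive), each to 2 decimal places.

The central angle between A and B is δ = 2.2292 rad.
With f = 0.53, the slerp weights are sin((1−f)δ)/sin δ = 1.0953 and sin(fδ)/sin δ = 1.1697.
Weighted sum of the unit vectors: (1.0953)·(0.7773,-0.5309,0.3376) + (1.1697)·(-0.9326,0.0164,0.3606) = (-0.2394, -0.5622, 0.7916).
Converting back: φ = atan2(z, √(x²+y²)) = 52.33°, λ = atan2(y, x) = -113.07°.

52.33°, -113.07°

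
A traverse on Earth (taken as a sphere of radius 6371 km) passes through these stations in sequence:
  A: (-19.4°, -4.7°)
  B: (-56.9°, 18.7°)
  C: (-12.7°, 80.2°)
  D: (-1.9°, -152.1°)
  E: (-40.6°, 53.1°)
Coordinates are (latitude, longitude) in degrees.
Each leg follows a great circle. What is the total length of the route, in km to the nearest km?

40374 km

Leg A→B: central angle 0.7212 rad, distance 4595.0 km.
Leg B→C: central angle 1.1170 rad, distance 7116.5 km.
Leg C→D: central angle 2.2006 rad, distance 14019.7 km.
Leg D→E: central angle 2.2984 rad, distance 14642.9 km.
Total: 4595.0 + 7116.5 + 14019.7 + 14642.9 ≈ 40374 km.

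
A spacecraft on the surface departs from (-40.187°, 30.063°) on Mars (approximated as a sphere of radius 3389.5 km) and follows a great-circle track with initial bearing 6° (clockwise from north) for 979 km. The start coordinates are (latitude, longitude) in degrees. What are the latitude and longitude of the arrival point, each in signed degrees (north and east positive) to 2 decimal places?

-23.71°, 31.93°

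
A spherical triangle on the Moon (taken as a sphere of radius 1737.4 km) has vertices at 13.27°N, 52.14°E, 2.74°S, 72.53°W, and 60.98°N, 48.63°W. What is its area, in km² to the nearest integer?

Side lengths (central angles): a = 1.1580, b = 1.4581, c = 2.1700 rad; semiperimeter s = 2.3930.
By l'Huilier's theorem, tan(E/4) = √[tan(s/2) tan((s−a)/2) tan((s−b)/2) tan((s−c)/2)], giving spherical excess E = 1.2376 rad.
Area = E·R² = 1.2376 × (1737.4)² ≈ 3735824 km².

3735824 km²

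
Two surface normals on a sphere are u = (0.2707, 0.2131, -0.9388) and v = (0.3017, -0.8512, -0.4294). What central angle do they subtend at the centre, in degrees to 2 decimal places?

u·v = 0.3034; |u| = 1.0000, |v| = 1.0000.
cos θ = (u·v)/(|u||v|) = 0.3034, so θ = 72.34°.

72.34°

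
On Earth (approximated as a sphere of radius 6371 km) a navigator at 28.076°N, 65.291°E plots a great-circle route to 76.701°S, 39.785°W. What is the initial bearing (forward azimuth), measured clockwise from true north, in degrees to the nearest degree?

195°

Δλ = -105.076° = -1.8339 rad.
y = sin Δλ · cos φ₂ = (-0.9656)(0.2300) = -0.2221
x = cos φ₁ sin φ₂ − sin φ₁ cos φ₂ cos Δλ = (0.8823)(-0.9732) − (0.4706)(0.2300)(-0.2601) = -0.8305
θ = atan2(y, x) = -165.03°; adding 360° gives 195°.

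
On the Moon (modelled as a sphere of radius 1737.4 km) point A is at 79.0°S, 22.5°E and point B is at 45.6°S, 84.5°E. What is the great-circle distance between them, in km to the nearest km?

1218 km

In radians: φ₁ = -1.3788, φ₂ = -0.7959, Δλ = 62.000° = 1.0821 rad.
cos c = sin φ₁ sin φ₂ + cos φ₁ cos φ₂ cos Δλ = (-0.9816)(-0.7145) + (0.1908)(0.6997)(0.4695) = 0.76402,
so c = arccos(0.76402) = 0.70127 rad.
Distance = R·c = 1737.4 × 0.7013 ≈ 1218 km.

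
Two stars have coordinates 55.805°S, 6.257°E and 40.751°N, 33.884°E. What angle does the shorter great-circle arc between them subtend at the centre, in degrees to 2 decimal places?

99.36°

With latitudes φ₁ = -55.805°, φ₂ = 40.751° and longitude difference Δλ = 27.627°:
cos c = sin φ₁ sin φ₂ + cos φ₁ cos φ₂ cos Δλ = (-0.8271)(0.6528) + (0.5620)(0.7576)(0.8860) = -0.16272,
so c = arccos(-0.16272) = 1.73424 rad.
So the angular separation is 99.36°.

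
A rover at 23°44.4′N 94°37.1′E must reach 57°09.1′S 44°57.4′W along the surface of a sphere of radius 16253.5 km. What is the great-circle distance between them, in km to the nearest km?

38507 km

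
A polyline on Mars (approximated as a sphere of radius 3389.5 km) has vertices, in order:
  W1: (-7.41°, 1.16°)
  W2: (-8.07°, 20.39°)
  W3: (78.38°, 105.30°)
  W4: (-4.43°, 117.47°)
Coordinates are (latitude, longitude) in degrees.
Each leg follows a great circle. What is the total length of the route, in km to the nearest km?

11773 km

Leg W1→W2: central angle 0.3327 rad, distance 1127.8 km.
Leg W2→W3: central angle 1.6909 rad, distance 5731.3 km.
Leg W3→W4: central angle 1.4499 rad, distance 4914.3 km.
Total: 1127.8 + 5731.3 + 4914.3 ≈ 11773 km.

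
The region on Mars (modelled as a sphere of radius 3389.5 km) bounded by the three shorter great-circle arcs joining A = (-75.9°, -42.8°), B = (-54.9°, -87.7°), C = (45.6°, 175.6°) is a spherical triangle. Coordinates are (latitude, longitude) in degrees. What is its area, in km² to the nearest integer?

11192433 km²

Side lengths (central angles): a = 2.2543, b = 2.5437, c = 0.4674 rad; semiperimeter s = 2.6327.
By l'Huilier's theorem, tan(E/4) = √[tan(s/2) tan((s−a)/2) tan((s−b)/2) tan((s−c)/2)], giving spherical excess E = 0.9742 rad.
Area = E·R² = 0.9742 × (3389.5)² ≈ 11192433 km².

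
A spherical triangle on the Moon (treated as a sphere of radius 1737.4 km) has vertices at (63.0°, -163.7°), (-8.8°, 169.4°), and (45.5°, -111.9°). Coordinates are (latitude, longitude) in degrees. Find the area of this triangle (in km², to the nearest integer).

Side lengths (central angles): a = 1.5442, b = 0.5876, c = 1.3038 rad; semiperimeter s = 1.7178.
By l'Huilier's theorem, tan(E/4) = √[tan(s/2) tan((s−a)/2) tan((s−b)/2) tan((s−c)/2)], giving spherical excess E = 0.4615 rad.
Area = E·R² = 0.4615 × (1737.4)² ≈ 1393023 km².

1393023 km²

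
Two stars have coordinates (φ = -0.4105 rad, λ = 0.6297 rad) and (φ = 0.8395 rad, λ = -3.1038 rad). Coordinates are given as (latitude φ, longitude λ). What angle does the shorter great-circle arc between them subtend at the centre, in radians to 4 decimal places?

2.5068 rad

With latitudes φ₁ = -23.520°, φ₂ = 48.100° and longitude difference Δλ = 146.086°:
cos c = sin φ₁ sin φ₂ + cos φ₁ cos φ₂ cos Δλ = (-0.3991)(0.7443) + (0.9169)(0.6678)(-0.8299) = -0.80521,
so c = arccos(-0.80521) = 2.50682 rad.
So the angular separation is 2.5068 rad.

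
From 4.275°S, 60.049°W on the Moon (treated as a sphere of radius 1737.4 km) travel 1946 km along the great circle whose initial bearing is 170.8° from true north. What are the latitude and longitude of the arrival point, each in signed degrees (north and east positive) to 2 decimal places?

Angular distance δ = d/R = 1946/1737.4 = 1.12006 rad; initial bearing θ = 2.9810 rad.
sin φ₂ = sin φ₁ cos δ + cos φ₁ sin δ cos θ = (-0.0745)(0.4356) + (0.9972)(0.9001)(-0.9871) = -0.9186, so φ₂ = -66.72°.
Δλ = atan2(sin θ sin δ cos φ₁, cos δ − sin φ₁ sin φ₂) = atan2(0.1435, 0.3672) = 21.350°.
λ₂ = -60.049° + 21.350° = -38.70°.

-66.72°, -38.70°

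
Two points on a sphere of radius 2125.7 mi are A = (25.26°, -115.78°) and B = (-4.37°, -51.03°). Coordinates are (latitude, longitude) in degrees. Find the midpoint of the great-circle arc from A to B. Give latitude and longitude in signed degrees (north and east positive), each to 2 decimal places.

The central angle between A and B is δ = 1.2109 rad.
With f = 0.5, the slerp weights are sin((1−f)δ)/sin δ = 0.6081 and sin(fδ)/sin δ = 0.6081.
Weighted sum of the unit vectors: (0.6081)·(-0.3933,-0.8144,0.4267) + (0.6081)·(0.6271,-0.7752,-0.0762) = (0.1421, -0.9666, 0.2132).
Converting back: φ = atan2(z, √(x²+y²)) = 12.31°, λ = atan2(y, x) = -81.63°.

12.31°, -81.63°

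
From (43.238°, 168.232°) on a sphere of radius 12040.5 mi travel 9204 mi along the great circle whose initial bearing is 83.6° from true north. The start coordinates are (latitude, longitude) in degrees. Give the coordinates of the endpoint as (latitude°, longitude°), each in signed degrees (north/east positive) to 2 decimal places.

33.41°, -136.28°

Angular distance δ = d/R = 9204/12040.5 = 0.76442 rad; initial bearing θ = 1.4591 rad.
sin φ₂ = sin φ₁ cos δ + cos φ₁ sin δ cos θ = (0.6850)(0.7218) + (0.7285)(0.6921)(0.1115) = 0.5506, so φ₂ = 33.41°.
Δλ = atan2(sin θ sin δ cos φ₁, cos δ − sin φ₁ sin φ₂) = atan2(0.5011, 0.3446) = 55.485°.
λ₂ = 168.232° + 55.485° = 223.72° → -136.28° after wrapping to (−180°, 180°].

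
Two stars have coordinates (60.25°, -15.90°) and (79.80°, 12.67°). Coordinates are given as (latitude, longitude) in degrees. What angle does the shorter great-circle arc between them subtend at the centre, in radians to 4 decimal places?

0.3719 rad

In radians: φ₁ = 1.0516, φ₂ = 1.3928, Δλ = 28.570° = 0.4986 rad.
Haversine: a = sin²(Δφ/2) + cos φ₁ cos φ₂ sin²(Δλ/2) = 0.0288 + (0.4962)(0.1771)(0.0609) = 0.03418.
Central angle c = 2·arcsin(√a) = 0.37187 rad.
So the angular separation is 0.3719 rad.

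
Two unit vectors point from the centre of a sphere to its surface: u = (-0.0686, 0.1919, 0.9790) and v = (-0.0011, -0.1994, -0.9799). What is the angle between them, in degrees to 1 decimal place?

176.0°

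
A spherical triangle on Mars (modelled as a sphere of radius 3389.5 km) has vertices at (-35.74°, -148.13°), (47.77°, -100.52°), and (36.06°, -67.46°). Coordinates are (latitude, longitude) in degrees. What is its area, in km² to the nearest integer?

Side lengths (central angles): a = 0.4708, b = 1.8105, c = 1.6356 rad; semiperimeter s = 1.9584.
By l'Huilier's theorem, tan(E/4) = √[tan(s/2) tan((s−a)/2) tan((s−b)/2) tan((s−c)/2)], giving spherical excess E = 0.5114 rad.
Area = E·R² = 0.5114 × (3389.5)² ≈ 5874943 km².

5874943 km²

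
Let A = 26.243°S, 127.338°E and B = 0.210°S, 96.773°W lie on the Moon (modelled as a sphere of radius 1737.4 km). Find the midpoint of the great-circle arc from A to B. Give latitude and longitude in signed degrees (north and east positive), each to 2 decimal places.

Central angle δ = 2.2684 rad. Interpolating on the sphere with fraction f = 0.5:
P = [sin((1−f)δ)·A + sin(fδ)·B] / sin δ = 1.1824·A + 1.1824·B in Cartesian coordinates,
giving P = (-0.7827, -0.3309, -0.5272), i.e. latitude -31.81°, longitude -157.08°.

-31.81°, -157.08°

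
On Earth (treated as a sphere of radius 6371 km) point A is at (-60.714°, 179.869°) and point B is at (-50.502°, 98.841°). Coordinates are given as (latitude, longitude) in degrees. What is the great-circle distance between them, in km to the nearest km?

With latitudes φ₁ = -60.714°, φ₂ = -50.502° and longitude difference Δλ = -81.028°:
cos c = sin φ₁ sin φ₂ + cos φ₁ cos φ₂ cos Δλ = (-0.8722)(-0.7716) + (0.4892)(0.6361)(0.1560) = 0.72154,
so c = arccos(0.72154) = 0.76477 rad.
Distance = R·c = 6371 × 0.7648 ≈ 4872 km.

4872 km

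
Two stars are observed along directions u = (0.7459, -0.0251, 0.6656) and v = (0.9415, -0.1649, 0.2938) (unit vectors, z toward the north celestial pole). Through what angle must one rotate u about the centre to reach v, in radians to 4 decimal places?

u·v = 0.9020; |u| = 1.0000, |v| = 1.0000.
cos θ = (u·v)/(|u||v|) = 0.9020, so θ = 0.4465 rad.

0.4465 rad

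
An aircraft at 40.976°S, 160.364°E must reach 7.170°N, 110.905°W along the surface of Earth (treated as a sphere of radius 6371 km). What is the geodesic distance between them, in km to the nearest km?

With latitudes φ₁ = -40.976°, φ₂ = 7.170° and longitude difference Δλ = 88.731°:
Haversine: a = sin²(Δφ/2) + cos φ₁ cos φ₂ sin²(Δλ/2) = 0.1664 + (0.7550)(0.9922)(0.4889) = 0.53263.
Central angle c = 2·arcsin(√a) = 1.63610 rad.
Distance = R·c = 6371 × 1.6361 ≈ 10424 km.

10424 km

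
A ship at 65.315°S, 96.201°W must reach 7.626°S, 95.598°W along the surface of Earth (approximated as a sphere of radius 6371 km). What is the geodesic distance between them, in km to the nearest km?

With latitudes φ₁ = -65.315°, φ₂ = -7.626° and longitude difference Δλ = 0.603°:
cos c = sin φ₁ sin φ₂ + cos φ₁ cos φ₂ cos Δλ = (-0.9086)(-0.1327) + (0.4176)(0.9912)(0.9999) = 0.53449,
so c = arccos(0.53449) = 1.00689 rad.
Distance = R·c = 6371 × 1.0069 ≈ 6415 km.

6415 km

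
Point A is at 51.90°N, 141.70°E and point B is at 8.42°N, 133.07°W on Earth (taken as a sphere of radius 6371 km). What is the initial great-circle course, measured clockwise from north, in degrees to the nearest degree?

89°

With φ₁ = 0.9058, φ₂ = 0.1470, Δλ = 1.4875 rad, the forward-azimuth formula gives
θ = atan2( sin Δλ cos φ₂ , cos φ₁ sin φ₂ − sin φ₁ cos φ₂ cos Δλ ) = atan2(0.9858, 0.0256) = 88.51°.
So the initial bearing is 89°.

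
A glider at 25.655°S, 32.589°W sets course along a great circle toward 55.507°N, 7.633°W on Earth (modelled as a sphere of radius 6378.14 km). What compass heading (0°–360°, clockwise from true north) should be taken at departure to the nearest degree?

14°

Δλ = 24.956° = 0.4356 rad.
y = sin Δλ · cos φ₂ = (0.4219)(0.5663) = 0.2389
x = cos φ₁ sin φ₂ − sin φ₁ cos φ₂ cos Δλ = (0.9014)(0.8242) − (-0.4330)(0.5663)(0.9066) = 0.9652
θ = atan2(y, x) = 13.90°, so the bearing is 14°.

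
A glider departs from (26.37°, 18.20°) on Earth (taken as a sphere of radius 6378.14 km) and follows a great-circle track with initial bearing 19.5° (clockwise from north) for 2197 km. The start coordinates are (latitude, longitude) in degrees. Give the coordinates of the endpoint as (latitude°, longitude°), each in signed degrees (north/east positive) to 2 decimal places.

Angular distance δ = d/R = 2197/6378.14 = 0.34446 rad; initial bearing θ = 0.3403 rad.
sin φ₂ = sin φ₁ cos δ + cos φ₁ sin δ cos θ = (0.4442)(0.9413) + (0.8959)(0.3377)(0.9426) = 0.7033, so φ₂ = 44.69°.
Δλ = atan2(sin θ sin δ cos φ₁, cos δ − sin φ₁ sin φ₂) = atan2(0.1010, 0.6289) = 9.123°.
λ₂ = 18.200° + 9.123° = 27.32°.

44.69°, 27.32°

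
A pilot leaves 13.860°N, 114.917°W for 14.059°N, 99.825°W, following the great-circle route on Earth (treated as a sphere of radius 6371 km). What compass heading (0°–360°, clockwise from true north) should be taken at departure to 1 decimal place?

87.4°

With φ₁ = 0.2419, φ₂ = 0.2454, Δλ = 0.2634 rad, the forward-azimuth formula gives
θ = atan2( sin Δλ cos φ₂ , cos φ₁ sin φ₂ − sin φ₁ cos φ₂ cos Δλ ) = atan2(0.2526, 0.0115) = 87.40°.
So the initial bearing is 87.4°.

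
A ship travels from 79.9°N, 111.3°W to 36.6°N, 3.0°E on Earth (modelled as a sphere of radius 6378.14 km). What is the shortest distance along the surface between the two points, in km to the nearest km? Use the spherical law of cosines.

6463 km

In radians: φ₁ = 1.3945, φ₂ = 0.6388, Δλ = 114.300° = 1.9949 rad.
cos c = sin φ₁ sin φ₂ + cos φ₁ cos φ₂ cos Δλ = (0.9845)(0.5962) + (0.1754)(0.8028)(-0.4115) = 0.52905,
so c = arccos(0.52905) = 1.01332 rad.
Distance = R·c = 6378.14 × 1.0133 ≈ 6463 km.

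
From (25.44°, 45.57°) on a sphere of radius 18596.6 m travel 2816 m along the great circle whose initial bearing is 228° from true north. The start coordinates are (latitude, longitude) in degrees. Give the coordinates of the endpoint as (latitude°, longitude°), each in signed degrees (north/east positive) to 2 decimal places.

Angular distance δ = d/R = 2816/18596.6 = 0.15143 rad; initial bearing θ = 3.9794 rad.
sin φ₂ = sin φ₁ cos δ + cos φ₁ sin δ cos θ = (0.4296)(0.9886) + (0.9030)(0.1508)(-0.6691) = 0.3335, so φ₂ = 19.48°.
Δλ = atan2(sin θ sin δ cos φ₁, cos δ − sin φ₁ sin φ₂) = atan2(-0.1012, 0.8453) = -6.829°.
λ₂ = 45.570° − 6.829° = 38.74°.

19.48°, 38.74°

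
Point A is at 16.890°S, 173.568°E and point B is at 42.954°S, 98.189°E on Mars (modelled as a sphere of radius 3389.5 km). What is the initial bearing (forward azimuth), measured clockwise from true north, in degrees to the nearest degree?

Δλ = -75.379° = -1.3156 rad.
y = sin Δλ · cos φ₂ = (-0.9676)(0.7319) = -0.7082
x = cos φ₁ sin φ₂ − sin φ₁ cos φ₂ cos Δλ = (0.9569)(-0.6814) − (-0.2905)(0.7319)(0.2524) = -0.5983
θ = atan2(y, x) = -130.19°; adding 360° gives 230°.

230°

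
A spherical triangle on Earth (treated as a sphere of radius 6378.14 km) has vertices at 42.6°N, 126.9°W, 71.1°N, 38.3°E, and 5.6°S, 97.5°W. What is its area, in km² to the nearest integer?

23745919 km²

Side lengths (central angles): a = 1.9002, b = 0.9616, c = 1.1485 rad; semiperimeter s = 2.0051.
By l'Huilier's theorem, tan(E/4) = √[tan(s/2) tan((s−a)/2) tan((s−b)/2) tan((s−c)/2)], giving spherical excess E = 0.5837 rad.
Area = E·R² = 0.5837 × (6378.14)² ≈ 23745919 km².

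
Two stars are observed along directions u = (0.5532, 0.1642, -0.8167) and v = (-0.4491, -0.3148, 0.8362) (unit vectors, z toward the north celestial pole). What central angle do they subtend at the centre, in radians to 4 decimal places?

u·v = -0.9831; |u| = 1.0000, |v| = 1.0000.
cos θ = (u·v)/(|u||v|) = -0.9831, so θ = 2.9572 rad.

2.9572 rad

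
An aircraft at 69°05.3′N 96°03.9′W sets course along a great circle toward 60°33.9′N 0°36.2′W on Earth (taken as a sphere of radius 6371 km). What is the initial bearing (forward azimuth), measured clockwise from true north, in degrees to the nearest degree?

Δλ = 95.462° = 1.6661 rad.
y = sin Δλ · cos φ₂ = (0.9955)(0.4914) = 0.4892
x = cos φ₁ sin φ₂ − sin φ₁ cos φ₂ cos Δλ = (0.3569)(0.8709) − (0.9341)(0.4914)(-0.0952) = 0.3545
θ = atan2(y, x) = 54.07°, so the bearing is 54°.

54°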